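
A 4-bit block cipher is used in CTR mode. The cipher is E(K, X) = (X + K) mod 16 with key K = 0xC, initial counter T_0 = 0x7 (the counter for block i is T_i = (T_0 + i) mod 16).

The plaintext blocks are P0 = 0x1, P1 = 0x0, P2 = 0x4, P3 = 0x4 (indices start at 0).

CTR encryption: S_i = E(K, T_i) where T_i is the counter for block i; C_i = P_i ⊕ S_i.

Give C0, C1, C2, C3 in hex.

C0 = 0x2, C1 = 0x4, C2 = 0x1, C3 = 0x2

C0: T = 0x7, S = E(K, T) = 0x3; 0x1 ⊕ 0x3 = 0x2.
C1: T = 0x8, S = E(K, T) = 0x4; 0x0 ⊕ 0x4 = 0x4.
C2: T = 0x9, S = E(K, T) = 0x5; 0x4 ⊕ 0x5 = 0x1.
C3: T = 0xA, S = E(K, T) = 0x6; 0x4 ⊕ 0x6 = 0x2.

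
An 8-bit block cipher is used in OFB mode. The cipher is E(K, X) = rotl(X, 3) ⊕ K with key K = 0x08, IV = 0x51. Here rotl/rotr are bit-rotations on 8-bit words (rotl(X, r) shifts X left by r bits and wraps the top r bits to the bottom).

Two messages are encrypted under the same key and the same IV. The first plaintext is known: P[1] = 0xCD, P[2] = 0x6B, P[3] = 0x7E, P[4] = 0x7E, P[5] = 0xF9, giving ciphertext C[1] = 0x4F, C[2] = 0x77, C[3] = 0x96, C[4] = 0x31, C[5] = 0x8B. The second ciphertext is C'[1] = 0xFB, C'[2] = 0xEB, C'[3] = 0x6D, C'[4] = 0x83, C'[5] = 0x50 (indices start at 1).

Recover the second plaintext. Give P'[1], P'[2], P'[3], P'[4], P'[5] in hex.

P'[1] = 0x79, P'[2] = 0xF7, P'[3] = 0x85, P'[4] = 0xCC, P'[5] = 0x22

In OFB with a reused IV, both messages share the same keystream S_i, so C_i ⊕ C'_i = P_i ⊕ P'_i and thus P'_i = P_i ⊕ C_i ⊕ C'_i.
P'[1]: 0xCD ⊕ 0x4F ⊕ 0xFB = 0x79.
P'[2]: 0x6B ⊕ 0x77 ⊕ 0xEB = 0xF7.
P'[3]: 0x7E ⊕ 0x96 ⊕ 0x6D = 0x85.
P'[4]: 0x7E ⊕ 0x31 ⊕ 0x83 = 0xCC.
P'[5]: 0xF9 ⊕ 0x8B ⊕ 0x50 = 0x22.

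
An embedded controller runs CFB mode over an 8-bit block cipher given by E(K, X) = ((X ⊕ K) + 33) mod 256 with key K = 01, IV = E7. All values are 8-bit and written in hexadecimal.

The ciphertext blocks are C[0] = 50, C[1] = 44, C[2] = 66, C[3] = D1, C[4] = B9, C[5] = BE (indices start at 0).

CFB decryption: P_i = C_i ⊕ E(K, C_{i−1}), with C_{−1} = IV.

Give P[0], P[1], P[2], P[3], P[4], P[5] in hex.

P[0]: E(K, E7) = 19; 50 ⊕ 19 = 49.
P[1]: E(K, 50) = 84; 44 ⊕ 84 = C0.
P[2]: E(K, 44) = 78; 66 ⊕ 78 = 1E.
P[3]: E(K, 66) = 9A; D1 ⊕ 9A = 4B.
P[4]: E(K, D1) = 03; B9 ⊕ 03 = BA.
P[5]: E(K, B9) = EB; BE ⊕ EB = 55.

P[0] = 49, P[1] = C0, P[2] = 1E, P[3] = 4B, P[4] = BA, P[5] = 55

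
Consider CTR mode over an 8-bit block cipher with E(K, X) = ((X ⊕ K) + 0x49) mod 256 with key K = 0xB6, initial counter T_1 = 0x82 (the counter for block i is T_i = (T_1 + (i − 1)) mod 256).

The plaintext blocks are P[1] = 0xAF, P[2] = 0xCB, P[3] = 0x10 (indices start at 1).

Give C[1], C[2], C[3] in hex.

C[1] = 0xD2, C[2] = 0xB5, C[3] = 0x6B

CTR encryption: S_i = E(K, T_i) where T_i is the counter for block i; C_i = P_i ⊕ S_i.
C[1]: T = 0x82, S = E(K, T) = 0x7D; 0xAF ⊕ 0x7D = 0xD2.
C[2]: T = 0x83, S = E(K, T) = 0x7E; 0xCB ⊕ 0x7E = 0xB5.
C[3]: T = 0x84, S = E(K, T) = 0x7B; 0x10 ⊕ 0x7B = 0x6B.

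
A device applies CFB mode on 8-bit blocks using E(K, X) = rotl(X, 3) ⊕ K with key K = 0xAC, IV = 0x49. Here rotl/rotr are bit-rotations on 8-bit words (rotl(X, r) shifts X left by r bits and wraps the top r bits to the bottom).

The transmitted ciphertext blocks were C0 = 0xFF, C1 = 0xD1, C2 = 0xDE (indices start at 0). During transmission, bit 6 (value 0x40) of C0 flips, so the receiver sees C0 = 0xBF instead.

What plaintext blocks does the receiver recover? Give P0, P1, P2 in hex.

P0 = 0x59, P1 = 0x80, P2 = 0xFC

CFB decryption: P_i = C_i ⊕ E(K, C_{i−1}), with C_{−1} = IV.
Only C0 changed, to 0xBF. In CFB, a change in C_i flips the same bit in P_i and garbles P_{i+1}. Decrypting the received ciphertext:
P0: E(K, 0x49) = 0xE6; 0xBF ⊕ 0xE6 = 0x59.
P1: E(K, 0xBF) = 0x51; 0xD1 ⊕ 0x51 = 0x80.
P2: E(K, 0xD1) = 0x22; 0xDE ⊕ 0x22 = 0xFC.
Blocks that differ from the original plaintext: P0, P1.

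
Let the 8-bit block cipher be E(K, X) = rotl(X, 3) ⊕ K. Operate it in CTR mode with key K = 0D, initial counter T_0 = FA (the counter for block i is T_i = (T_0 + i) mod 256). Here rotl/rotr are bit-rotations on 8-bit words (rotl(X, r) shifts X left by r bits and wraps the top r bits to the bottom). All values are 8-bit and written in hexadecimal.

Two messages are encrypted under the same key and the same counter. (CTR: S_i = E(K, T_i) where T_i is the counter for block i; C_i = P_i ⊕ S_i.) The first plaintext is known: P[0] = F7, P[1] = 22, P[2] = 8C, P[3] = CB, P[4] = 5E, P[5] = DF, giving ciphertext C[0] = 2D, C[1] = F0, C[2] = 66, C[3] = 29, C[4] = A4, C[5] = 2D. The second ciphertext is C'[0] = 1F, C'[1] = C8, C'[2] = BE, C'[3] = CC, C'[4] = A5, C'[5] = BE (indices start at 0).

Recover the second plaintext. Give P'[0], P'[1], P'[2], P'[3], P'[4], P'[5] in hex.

P'[0] = C5, P'[1] = 1A, P'[2] = 54, P'[3] = 2E, P'[4] = 5F, P'[5] = 4C

In CTR with a reused counter, both messages share the same keystream S_i, so C_i ⊕ C'_i = P_i ⊕ P'_i and thus P'_i = P_i ⊕ C_i ⊕ C'_i.
P'[0]: F7 ⊕ 2D ⊕ 1F = C5.
P'[1]: 22 ⊕ F0 ⊕ C8 = 1A.
P'[2]: 8C ⊕ 66 ⊕ BE = 54.
P'[3]: CB ⊕ 29 ⊕ CC = 2E.
P'[4]: 5E ⊕ A4 ⊕ A5 = 5F.
P'[5]: DF ⊕ 2D ⊕ BE = 4C.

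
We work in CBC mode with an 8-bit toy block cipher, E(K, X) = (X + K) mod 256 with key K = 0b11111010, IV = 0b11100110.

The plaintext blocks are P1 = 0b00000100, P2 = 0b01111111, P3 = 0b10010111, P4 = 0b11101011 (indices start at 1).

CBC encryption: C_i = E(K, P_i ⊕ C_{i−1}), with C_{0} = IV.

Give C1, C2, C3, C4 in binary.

C1 = 0b11011100, C2 = 0b10011101, C3 = 0b00000100, C4 = 0b11101001

C1: P1 ⊕ 0b11100110 = 0b11100010; E(K, 0b11100010) = 0b11011100.
C2: P2 ⊕ 0b11011100 = 0b10100011; E(K, 0b10100011) = 0b10011101.
C3: P3 ⊕ 0b10011101 = 0b00001010; E(K, 0b00001010) = 0b00000100.
C4: P4 ⊕ 0b00000100 = 0b11101111; E(K, 0b11101111) = 0b11101001.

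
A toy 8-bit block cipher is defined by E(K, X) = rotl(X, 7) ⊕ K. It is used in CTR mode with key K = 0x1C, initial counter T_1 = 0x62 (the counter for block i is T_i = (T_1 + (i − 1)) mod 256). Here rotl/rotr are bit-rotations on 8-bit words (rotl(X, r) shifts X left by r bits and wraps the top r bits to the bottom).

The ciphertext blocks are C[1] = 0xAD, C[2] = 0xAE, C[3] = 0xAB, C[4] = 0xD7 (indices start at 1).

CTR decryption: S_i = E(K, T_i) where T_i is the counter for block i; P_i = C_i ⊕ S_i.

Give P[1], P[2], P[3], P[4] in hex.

P[1] = 0x80, P[2] = 0x03, P[3] = 0x85, P[4] = 0x79

P[1]: T = 0x62, S = E(K, T) = 0x2D; 0xAD ⊕ 0x2D = 0x80.
P[2]: T = 0x63, S = E(K, T) = 0xAD; 0xAE ⊕ 0xAD = 0x03.
P[3]: T = 0x64, S = E(K, T) = 0x2E; 0xAB ⊕ 0x2E = 0x85.
P[4]: T = 0x65, S = E(K, T) = 0xAE; 0xD7 ⊕ 0xAE = 0x79.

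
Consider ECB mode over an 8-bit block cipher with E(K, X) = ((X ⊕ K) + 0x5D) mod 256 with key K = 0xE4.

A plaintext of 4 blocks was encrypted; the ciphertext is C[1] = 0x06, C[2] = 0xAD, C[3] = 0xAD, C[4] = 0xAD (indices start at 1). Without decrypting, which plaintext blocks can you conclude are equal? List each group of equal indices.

P[2] = P[3] = P[4]

ECB encrypts each block independently with the same key, so equal ciphertext blocks imply equal plaintext blocks.
C[2] = C[3] = C[4] = 0xAD, so P[2] = P[3] = P[4].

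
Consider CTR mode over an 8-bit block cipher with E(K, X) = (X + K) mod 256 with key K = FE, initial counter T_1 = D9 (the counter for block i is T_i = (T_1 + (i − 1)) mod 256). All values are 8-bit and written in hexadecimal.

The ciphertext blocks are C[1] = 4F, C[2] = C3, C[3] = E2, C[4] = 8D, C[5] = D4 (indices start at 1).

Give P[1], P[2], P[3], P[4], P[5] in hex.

CTR decryption: S_i = E(K, T_i) where T_i is the counter for block i; P_i = C_i ⊕ S_i.
P[1]: T = D9, S = E(K, T) = D7; 4F ⊕ D7 = 98.
P[2]: T = DA, S = E(K, T) = D8; C3 ⊕ D8 = 1B.
P[3]: T = DB, S = E(K, T) = D9; E2 ⊕ D9 = 3B.
P[4]: T = DC, S = E(K, T) = DA; 8D ⊕ DA = 57.
P[5]: T = DD, S = E(K, T) = DB; D4 ⊕ DB = 0F.

P[1] = 98, P[2] = 1B, P[3] = 3B, P[4] = 57, P[5] = 0F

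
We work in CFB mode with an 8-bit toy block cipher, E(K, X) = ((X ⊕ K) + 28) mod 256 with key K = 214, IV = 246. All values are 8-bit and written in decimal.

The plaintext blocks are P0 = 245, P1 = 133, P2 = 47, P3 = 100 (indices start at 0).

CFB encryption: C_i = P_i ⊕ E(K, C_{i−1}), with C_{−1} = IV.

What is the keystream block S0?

C0: E(K, 246) = 60; 245 ⊕ 60 = 201.
So S0 = 60.

60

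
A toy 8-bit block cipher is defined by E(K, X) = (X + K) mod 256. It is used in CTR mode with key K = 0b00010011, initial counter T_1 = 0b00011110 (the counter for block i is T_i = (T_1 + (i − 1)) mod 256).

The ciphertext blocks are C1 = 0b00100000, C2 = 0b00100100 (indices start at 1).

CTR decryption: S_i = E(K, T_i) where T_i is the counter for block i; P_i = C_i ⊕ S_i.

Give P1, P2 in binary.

P1: T = 0b00011110, S = E(K, T) = 0b00110001; 0b00100000 ⊕ 0b00110001 = 0b00010001.
P2: T = 0b00011111, S = E(K, T) = 0b00110010; 0b00100100 ⊕ 0b00110010 = 0b00010110.

P1 = 0b00010001, P2 = 0b00010110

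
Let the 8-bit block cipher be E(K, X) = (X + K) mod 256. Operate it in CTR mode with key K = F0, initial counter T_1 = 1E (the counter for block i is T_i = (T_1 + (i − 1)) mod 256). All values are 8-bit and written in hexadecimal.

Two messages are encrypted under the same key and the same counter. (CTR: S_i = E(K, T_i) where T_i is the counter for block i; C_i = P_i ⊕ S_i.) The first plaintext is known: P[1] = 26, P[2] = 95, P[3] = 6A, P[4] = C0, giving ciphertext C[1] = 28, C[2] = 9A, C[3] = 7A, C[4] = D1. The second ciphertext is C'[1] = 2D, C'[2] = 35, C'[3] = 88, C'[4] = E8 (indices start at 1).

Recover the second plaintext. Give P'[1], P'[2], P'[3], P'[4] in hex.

P'[1] = 23, P'[2] = 3A, P'[3] = 98, P'[4] = F9

In CTR with a reused counter, both messages share the same keystream S_i, so C_i ⊕ C'_i = P_i ⊕ P'_i and thus P'_i = P_i ⊕ C_i ⊕ C'_i.
P'[1]: 26 ⊕ 28 ⊕ 2D = 23.
P'[2]: 95 ⊕ 9A ⊕ 35 = 3A.
P'[3]: 6A ⊕ 7A ⊕ 88 = 98.
P'[4]: C0 ⊕ D1 ⊕ E8 = F9.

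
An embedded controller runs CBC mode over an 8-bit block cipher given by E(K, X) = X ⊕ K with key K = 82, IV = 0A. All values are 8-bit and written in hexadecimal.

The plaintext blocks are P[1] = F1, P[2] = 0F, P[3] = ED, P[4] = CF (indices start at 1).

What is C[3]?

CBC encryption: C_i = E(K, P_i ⊕ C_{i−1}), with C_{0} = IV.
C[1]: P[1] ⊕ 0A = FB; E(K, FB) = 79.
C[2]: P[2] ⊕ 79 = 76; E(K, 76) = F4.
C[3]: P[3] ⊕ F4 = 19; E(K, 19) = 9B.

C[3] = 9B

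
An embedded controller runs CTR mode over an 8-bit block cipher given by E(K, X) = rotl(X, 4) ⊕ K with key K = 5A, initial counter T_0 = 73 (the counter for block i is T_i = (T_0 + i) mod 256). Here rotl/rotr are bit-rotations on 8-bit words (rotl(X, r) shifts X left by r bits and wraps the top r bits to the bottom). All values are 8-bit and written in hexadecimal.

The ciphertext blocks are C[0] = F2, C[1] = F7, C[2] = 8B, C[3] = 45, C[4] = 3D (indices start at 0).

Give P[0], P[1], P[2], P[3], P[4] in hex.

CTR decryption: S_i = E(K, T_i) where T_i is the counter for block i; P_i = C_i ⊕ S_i.
P[0]: T = 73, S = E(K, T) = 6D; F2 ⊕ 6D = 9F.
P[1]: T = 74, S = E(K, T) = 1D; F7 ⊕ 1D = EA.
P[2]: T = 75, S = E(K, T) = 0D; 8B ⊕ 0D = 86.
P[3]: T = 76, S = E(K, T) = 3D; 45 ⊕ 3D = 78.
P[4]: T = 77, S = E(K, T) = 2D; 3D ⊕ 2D = 10.

P[0] = 9F, P[1] = EA, P[2] = 86, P[3] = 78, P[4] = 10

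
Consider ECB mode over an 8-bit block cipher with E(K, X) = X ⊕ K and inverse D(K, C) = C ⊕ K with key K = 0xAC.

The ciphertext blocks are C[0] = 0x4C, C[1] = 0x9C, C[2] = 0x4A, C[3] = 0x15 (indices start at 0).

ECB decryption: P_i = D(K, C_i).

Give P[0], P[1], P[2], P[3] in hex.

P[0]: D(K, 0x4C) = 0xE0.
P[1]: D(K, 0x9C) = 0x30.
P[2]: D(K, 0x4A) = 0xE6.
P[3]: D(K, 0x15) = 0xB9.

P[0] = 0xE0, P[1] = 0x30, P[2] = 0xE6, P[3] = 0xB9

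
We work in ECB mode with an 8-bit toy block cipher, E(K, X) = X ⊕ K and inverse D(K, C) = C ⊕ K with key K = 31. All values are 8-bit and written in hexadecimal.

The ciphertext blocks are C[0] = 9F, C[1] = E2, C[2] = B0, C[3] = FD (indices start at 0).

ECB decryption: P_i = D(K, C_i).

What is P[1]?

P[1] = D3

P[1]: D(K, E2) = D3.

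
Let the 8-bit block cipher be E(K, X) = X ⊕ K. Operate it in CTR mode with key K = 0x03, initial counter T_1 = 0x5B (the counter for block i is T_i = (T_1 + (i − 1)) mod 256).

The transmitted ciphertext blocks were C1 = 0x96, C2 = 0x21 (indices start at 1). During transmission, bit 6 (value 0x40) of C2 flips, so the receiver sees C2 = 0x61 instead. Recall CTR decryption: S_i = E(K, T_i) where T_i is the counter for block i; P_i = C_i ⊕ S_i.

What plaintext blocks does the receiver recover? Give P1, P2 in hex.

P1 = 0xCE, P2 = 0x3E

Only C2 changed, to 0x61. In CTR, a change in C_i flips the same bit in P_i only; the keystream is unaffected. Decrypting the received ciphertext:
P1: T = 0x5B, S = E(K, T) = 0x58; 0x96 ⊕ 0x58 = 0xCE.
P2: T = 0x5C, S = E(K, T) = 0x5F; 0x61 ⊕ 0x5F = 0x3E.
Blocks that differ from the original plaintext: P2.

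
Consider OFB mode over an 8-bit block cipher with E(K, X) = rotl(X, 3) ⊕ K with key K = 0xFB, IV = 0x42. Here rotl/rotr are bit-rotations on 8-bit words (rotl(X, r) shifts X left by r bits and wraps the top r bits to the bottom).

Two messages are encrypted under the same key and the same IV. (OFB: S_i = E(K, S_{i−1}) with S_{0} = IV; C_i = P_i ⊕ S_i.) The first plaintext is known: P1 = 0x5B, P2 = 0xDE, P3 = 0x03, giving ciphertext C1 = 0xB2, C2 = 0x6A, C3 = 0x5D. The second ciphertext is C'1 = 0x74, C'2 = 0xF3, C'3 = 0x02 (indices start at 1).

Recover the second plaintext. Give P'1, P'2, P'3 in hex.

P'1 = 0x9D, P'2 = 0x47, P'3 = 0x5C

In OFB with a reused IV, both messages share the same keystream S_i, so C_i ⊕ C'_i = P_i ⊕ P'_i and thus P'_i = P_i ⊕ C_i ⊕ C'_i.
P'1: 0x5B ⊕ 0xB2 ⊕ 0x74 = 0x9D.
P'2: 0xDE ⊕ 0x6A ⊕ 0xF3 = 0x47.
P'3: 0x03 ⊕ 0x5D ⊕ 0x02 = 0x5C.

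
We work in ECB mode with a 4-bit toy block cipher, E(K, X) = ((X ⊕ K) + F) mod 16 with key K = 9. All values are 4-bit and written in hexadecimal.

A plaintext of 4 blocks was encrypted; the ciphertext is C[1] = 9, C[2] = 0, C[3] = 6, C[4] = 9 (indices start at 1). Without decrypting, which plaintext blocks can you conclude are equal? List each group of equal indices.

P[1] = P[4]

ECB encrypts each block independently with the same key, so equal ciphertext blocks imply equal plaintext blocks.
C[1] = C[4] = 9, so P[1] = P[4].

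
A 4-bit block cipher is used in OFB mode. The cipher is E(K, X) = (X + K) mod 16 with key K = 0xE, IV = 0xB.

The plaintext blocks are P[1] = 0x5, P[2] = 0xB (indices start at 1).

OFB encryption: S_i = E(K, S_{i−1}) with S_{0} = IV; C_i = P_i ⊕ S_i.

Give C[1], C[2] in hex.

C[1]: S = E(K, 0xB) = 0x9; 0x5 ⊕ 0x9 = 0xC.
C[2]: S = E(K, 0x9) = 0x7; 0xB ⊕ 0x7 = 0xC.

C[1] = 0xC, C[2] = 0xC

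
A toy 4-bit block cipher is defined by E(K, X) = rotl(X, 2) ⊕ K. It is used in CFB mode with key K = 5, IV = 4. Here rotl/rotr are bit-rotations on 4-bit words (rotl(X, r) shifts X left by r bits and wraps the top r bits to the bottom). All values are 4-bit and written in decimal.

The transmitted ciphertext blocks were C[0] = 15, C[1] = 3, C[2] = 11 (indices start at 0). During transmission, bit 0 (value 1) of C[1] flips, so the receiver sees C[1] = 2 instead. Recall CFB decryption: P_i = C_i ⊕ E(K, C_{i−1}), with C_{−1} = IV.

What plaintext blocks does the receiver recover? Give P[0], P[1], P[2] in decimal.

Only C[1] changed, to 2. In CFB, a change in C_i flips the same bit in P_i and garbles P_{i+1}. Decrypting the received ciphertext:
P[0]: E(K, 4) = 4; 15 ⊕ 4 = 11.
P[1]: E(K, 15) = 10; 2 ⊕ 10 = 8.
P[2]: E(K, 2) = 13; 11 ⊕ 13 = 6.
Blocks that differ from the original plaintext: P[1], P[2].

P[0] = 11, P[1] = 8, P[2] = 6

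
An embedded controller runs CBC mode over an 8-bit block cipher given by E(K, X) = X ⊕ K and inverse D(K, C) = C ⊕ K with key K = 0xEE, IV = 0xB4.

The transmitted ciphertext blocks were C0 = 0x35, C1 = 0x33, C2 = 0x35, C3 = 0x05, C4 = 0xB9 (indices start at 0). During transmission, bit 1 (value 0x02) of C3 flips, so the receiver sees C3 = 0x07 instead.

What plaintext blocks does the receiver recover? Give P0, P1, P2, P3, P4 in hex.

P0 = 0x6F, P1 = 0xE8, P2 = 0xE8, P3 = 0xDC, P4 = 0x50

CBC decryption: P_i = D(K, C_i) ⊕ C_{i−1}, with C_{−1} = IV.
Only C3 changed, to 0x07. In CBC, a change in C_i garbles P_i and flips the same bit in P_{i+1}. Decrypting the received ciphertext:
P0: D(K, 0x35) = 0xDB; 0xDB ⊕ 0xB4 = 0x6F.
P1: D(K, 0x33) = 0xDD; 0xDD ⊕ 0x35 = 0xE8.
P2: D(K, 0x35) = 0xDB; 0xDB ⊕ 0x33 = 0xE8.
P3: D(K, 0x07) = 0xE9; 0xE9 ⊕ 0x35 = 0xDC.
P4: D(K, 0xB9) = 0x57; 0x57 ⊕ 0x07 = 0x50.
Blocks that differ from the original plaintext: P3, P4.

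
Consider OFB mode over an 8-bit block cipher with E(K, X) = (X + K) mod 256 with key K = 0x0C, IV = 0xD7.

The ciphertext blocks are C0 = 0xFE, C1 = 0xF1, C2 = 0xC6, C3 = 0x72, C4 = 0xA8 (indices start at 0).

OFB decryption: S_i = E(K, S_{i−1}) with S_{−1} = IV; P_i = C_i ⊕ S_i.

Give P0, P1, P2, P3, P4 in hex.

P0 = 0x1D, P1 = 0x1E, P2 = 0x3D, P3 = 0x75, P4 = 0xBB

P0: S = E(K, 0xD7) = 0xE3; 0xFE ⊕ 0xE3 = 0x1D.
P1: S = E(K, 0xE3) = 0xEF; 0xF1 ⊕ 0xEF = 0x1E.
P2: S = E(K, 0xEF) = 0xFB; 0xC6 ⊕ 0xFB = 0x3D.
P3: S = E(K, 0xFB) = 0x07; 0x72 ⊕ 0x07 = 0x75.
P4: S = E(K, 0x07) = 0x13; 0xA8 ⊕ 0x13 = 0xBB.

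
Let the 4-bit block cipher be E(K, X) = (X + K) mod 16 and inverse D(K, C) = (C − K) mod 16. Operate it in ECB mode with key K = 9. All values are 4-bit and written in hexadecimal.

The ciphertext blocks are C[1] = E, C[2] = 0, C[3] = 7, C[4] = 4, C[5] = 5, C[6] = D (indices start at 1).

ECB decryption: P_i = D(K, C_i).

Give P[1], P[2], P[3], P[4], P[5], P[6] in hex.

P[1] = 5, P[2] = 7, P[3] = E, P[4] = B, P[5] = C, P[6] = 4

P[1]: D(K, E) = 5.
P[2]: D(K, 0) = 7.
P[3]: D(K, 7) = E.
P[4]: D(K, 4) = B.
P[5]: D(K, 5) = C.
P[6]: D(K, D) = 4.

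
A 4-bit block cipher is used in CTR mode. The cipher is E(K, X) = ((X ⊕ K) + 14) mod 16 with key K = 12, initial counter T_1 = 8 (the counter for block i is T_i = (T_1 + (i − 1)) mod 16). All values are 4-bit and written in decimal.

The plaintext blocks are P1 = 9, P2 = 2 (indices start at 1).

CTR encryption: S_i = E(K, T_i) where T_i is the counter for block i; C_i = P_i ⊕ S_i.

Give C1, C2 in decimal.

C1 = 11, C2 = 1

C1: T = 8, S = E(K, T) = 2; 9 ⊕ 2 = 11.
C2: T = 9, S = E(K, T) = 3; 2 ⊕ 3 = 1.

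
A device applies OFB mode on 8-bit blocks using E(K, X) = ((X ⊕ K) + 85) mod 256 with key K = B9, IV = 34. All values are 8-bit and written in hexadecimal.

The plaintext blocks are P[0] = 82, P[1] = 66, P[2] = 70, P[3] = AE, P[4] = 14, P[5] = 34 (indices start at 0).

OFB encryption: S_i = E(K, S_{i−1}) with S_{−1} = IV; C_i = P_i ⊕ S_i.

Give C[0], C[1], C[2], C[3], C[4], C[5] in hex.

C[0] = 90, C[1] = 56, C[2] = 7E, C[3] = 92, C[4] = 1E, C[5] = 0C

C[0]: S = E(K, 34) = 12; 82 ⊕ 12 = 90.
C[1]: S = E(K, 12) = 30; 66 ⊕ 30 = 56.
C[2]: S = E(K, 30) = 0E; 70 ⊕ 0E = 7E.
C[3]: S = E(K, 0E) = 3C; AE ⊕ 3C = 92.
C[4]: S = E(K, 3C) = 0A; 14 ⊕ 0A = 1E.
C[5]: S = E(K, 0A) = 38; 34 ⊕ 38 = 0C.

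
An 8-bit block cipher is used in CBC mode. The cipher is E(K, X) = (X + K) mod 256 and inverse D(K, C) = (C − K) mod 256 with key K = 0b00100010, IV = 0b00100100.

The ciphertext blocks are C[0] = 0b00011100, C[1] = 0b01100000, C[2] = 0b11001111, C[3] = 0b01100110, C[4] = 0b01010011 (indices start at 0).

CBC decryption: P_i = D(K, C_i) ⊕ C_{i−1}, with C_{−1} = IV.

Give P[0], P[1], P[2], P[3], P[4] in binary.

P[0]: D(K, 0b00011100) = 0b11111010; 0b11111010 ⊕ 0b00100100 = 0b11011110.
P[1]: D(K, 0b01100000) = 0b00111110; 0b00111110 ⊕ 0b00011100 = 0b00100010.
P[2]: D(K, 0b11001111) = 0b10101101; 0b10101101 ⊕ 0b01100000 = 0b11001101.
P[3]: D(K, 0b01100110) = 0b01000100; 0b01000100 ⊕ 0b11001111 = 0b10001011.
P[4]: D(K, 0b01010011) = 0b00110001; 0b00110001 ⊕ 0b01100110 = 0b01010111.

P[0] = 0b11011110, P[1] = 0b00100010, P[2] = 0b11001101, P[3] = 0b10001011, P[4] = 0b01010111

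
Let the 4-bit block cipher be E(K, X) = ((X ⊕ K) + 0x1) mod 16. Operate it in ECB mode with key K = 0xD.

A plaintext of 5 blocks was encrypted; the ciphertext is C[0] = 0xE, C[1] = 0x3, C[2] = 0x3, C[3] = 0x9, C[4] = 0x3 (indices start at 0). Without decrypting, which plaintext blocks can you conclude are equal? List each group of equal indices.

ECB encrypts each block independently with the same key, so equal ciphertext blocks imply equal plaintext blocks.
C[1] = C[2] = C[4] = 0x3, so P[1] = P[2] = P[4].

P[1] = P[2] = P[4]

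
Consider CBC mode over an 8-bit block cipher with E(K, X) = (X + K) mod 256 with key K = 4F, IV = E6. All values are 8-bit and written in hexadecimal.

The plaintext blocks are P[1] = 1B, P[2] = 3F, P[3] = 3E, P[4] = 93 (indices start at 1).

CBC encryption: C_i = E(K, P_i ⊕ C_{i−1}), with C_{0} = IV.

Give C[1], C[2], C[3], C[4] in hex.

C[1]: P[1] ⊕ E6 = FD; E(K, FD) = 4C.
C[2]: P[2] ⊕ 4C = 73; E(K, 73) = C2.
C[3]: P[3] ⊕ C2 = FC; E(K, FC) = 4B.
C[4]: P[4] ⊕ 4B = D8; E(K, D8) = 27.

C[1] = 4C, C[2] = C2, C[3] = 4B, C[4] = 27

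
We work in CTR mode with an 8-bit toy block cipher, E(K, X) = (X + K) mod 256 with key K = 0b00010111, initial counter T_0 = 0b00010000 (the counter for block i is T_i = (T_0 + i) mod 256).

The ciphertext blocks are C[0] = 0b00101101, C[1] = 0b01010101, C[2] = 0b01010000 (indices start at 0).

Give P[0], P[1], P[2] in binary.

CTR decryption: S_i = E(K, T_i) where T_i is the counter for block i; P_i = C_i ⊕ S_i.
P[0]: T = 0b00010000, S = E(K, T) = 0b00100111; 0b00101101 ⊕ 0b00100111 = 0b00001010.
P[1]: T = 0b00010001, S = E(K, T) = 0b00101000; 0b01010101 ⊕ 0b00101000 = 0b01111101.
P[2]: T = 0b00010010, S = E(K, T) = 0b00101001; 0b01010000 ⊕ 0b00101001 = 0b01111001.

P[0] = 0b00001010, P[1] = 0b01111101, P[2] = 0b01111001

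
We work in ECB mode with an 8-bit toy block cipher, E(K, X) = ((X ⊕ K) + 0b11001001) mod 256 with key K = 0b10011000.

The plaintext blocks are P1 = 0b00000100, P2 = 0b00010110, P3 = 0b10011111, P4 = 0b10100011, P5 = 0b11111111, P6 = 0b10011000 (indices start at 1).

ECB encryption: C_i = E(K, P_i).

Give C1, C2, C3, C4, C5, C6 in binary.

C1: E(K, 0b00000100) = 0b01100101.
C2: E(K, 0b00010110) = 0b01010111.
C3: E(K, 0b10011111) = 0b11010000.
C4: E(K, 0b10100011) = 0b00000100.
C5: E(K, 0b11111111) = 0b00110000.
C6: E(K, 0b10011000) = 0b11001001.

C1 = 0b01100101, C2 = 0b01010111, C3 = 0b11010000, C4 = 0b00000100, C5 = 0b00110000, C6 = 0b11001001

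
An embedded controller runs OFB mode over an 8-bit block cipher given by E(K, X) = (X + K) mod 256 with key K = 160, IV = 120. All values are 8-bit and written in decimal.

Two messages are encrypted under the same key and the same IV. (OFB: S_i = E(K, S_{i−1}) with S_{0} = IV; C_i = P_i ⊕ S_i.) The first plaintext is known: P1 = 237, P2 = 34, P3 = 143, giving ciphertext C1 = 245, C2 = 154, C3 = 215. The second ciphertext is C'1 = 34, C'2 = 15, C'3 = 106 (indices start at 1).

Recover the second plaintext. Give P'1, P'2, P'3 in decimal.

P'1 = 58, P'2 = 183, P'3 = 50

In OFB with a reused IV, both messages share the same keystream S_i, so C_i ⊕ C'_i = P_i ⊕ P'_i and thus P'_i = P_i ⊕ C_i ⊕ C'_i.
P'1: 237 ⊕ 245 ⊕ 34 = 58.
P'2: 34 ⊕ 154 ⊕ 15 = 183.
P'3: 143 ⊕ 215 ⊕ 106 = 50.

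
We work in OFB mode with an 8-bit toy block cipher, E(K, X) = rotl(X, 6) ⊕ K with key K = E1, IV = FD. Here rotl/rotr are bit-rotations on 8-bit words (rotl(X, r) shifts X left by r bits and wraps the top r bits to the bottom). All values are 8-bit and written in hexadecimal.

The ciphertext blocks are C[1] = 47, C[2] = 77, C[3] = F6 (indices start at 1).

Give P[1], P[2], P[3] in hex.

P[1] = D9, P[2] = 31, P[3] = 86

OFB decryption: S_i = E(K, S_{i−1}) with S_{0} = IV; P_i = C_i ⊕ S_i.
P[1]: S = E(K, FD) = 9E; 47 ⊕ 9E = D9.
P[2]: S = E(K, 9E) = 46; 77 ⊕ 46 = 31.
P[3]: S = E(K, 46) = 70; F6 ⊕ 70 = 86.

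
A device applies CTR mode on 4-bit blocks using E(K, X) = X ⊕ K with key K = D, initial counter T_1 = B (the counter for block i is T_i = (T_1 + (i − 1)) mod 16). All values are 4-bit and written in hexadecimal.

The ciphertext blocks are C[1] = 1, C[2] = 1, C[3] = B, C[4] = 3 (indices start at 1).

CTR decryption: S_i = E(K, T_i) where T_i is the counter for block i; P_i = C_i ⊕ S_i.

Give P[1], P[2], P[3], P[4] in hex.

P[1]: T = B, S = E(K, T) = 6; 1 ⊕ 6 = 7.
P[2]: T = C, S = E(K, T) = 1; 1 ⊕ 1 = 0.
P[3]: T = D, S = E(K, T) = 0; B ⊕ 0 = B.
P[4]: T = E, S = E(K, T) = 3; 3 ⊕ 3 = 0.

P[1] = 7, P[2] = 0, P[3] = B, P[4] = 0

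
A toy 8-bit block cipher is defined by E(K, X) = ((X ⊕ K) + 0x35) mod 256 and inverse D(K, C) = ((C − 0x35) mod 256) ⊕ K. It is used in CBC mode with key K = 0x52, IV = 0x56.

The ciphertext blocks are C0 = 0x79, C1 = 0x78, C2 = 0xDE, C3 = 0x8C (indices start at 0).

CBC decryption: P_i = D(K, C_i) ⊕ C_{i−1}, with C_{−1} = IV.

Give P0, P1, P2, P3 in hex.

P0: D(K, 0x79) = 0x16; 0x16 ⊕ 0x56 = 0x40.
P1: D(K, 0x78) = 0x11; 0x11 ⊕ 0x79 = 0x68.
P2: D(K, 0xDE) = 0xFB; 0xFB ⊕ 0x78 = 0x83.
P3: D(K, 0x8C) = 0x05; 0x05 ⊕ 0xDE = 0xDB.

P0 = 0x40, P1 = 0x68, P2 = 0x83, P3 = 0xDB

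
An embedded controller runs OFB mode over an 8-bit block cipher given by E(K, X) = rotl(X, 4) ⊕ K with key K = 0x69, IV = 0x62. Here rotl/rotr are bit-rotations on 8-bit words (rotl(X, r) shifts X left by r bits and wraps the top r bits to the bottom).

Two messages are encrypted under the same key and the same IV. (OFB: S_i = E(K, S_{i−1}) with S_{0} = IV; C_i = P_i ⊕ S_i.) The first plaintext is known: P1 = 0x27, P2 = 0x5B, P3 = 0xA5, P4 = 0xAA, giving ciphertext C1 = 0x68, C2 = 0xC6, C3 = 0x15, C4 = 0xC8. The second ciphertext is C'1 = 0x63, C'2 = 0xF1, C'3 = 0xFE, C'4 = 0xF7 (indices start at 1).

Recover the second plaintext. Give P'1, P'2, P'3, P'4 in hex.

In OFB with a reused IV, both messages share the same keystream S_i, so C_i ⊕ C'_i = P_i ⊕ P'_i and thus P'_i = P_i ⊕ C_i ⊕ C'_i.
P'1: 0x27 ⊕ 0x68 ⊕ 0x63 = 0x2C.
P'2: 0x5B ⊕ 0xC6 ⊕ 0xF1 = 0x6C.
P'3: 0xA5 ⊕ 0x15 ⊕ 0xFE = 0x4E.
P'4: 0xAA ⊕ 0xC8 ⊕ 0xF7 = 0x95.

P'1 = 0x2C, P'2 = 0x6C, P'3 = 0x4E, P'4 = 0x95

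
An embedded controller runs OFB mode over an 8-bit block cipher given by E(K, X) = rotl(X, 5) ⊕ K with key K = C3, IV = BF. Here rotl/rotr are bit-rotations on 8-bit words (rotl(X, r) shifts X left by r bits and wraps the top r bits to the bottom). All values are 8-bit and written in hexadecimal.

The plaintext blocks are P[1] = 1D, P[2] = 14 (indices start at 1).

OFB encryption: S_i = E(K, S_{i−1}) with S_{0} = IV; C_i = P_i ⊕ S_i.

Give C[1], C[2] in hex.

C[1]: S = E(K, BF) = 34; 1D ⊕ 34 = 29.
C[2]: S = E(K, 34) = 45; 14 ⊕ 45 = 51.

C[1] = 29, C[2] = 51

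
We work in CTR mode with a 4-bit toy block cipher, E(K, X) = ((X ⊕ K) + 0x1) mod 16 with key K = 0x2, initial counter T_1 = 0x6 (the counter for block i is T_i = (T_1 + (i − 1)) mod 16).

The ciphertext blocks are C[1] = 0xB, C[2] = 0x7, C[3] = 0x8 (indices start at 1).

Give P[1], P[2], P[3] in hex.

P[1] = 0xE, P[2] = 0x1, P[3] = 0x3

CTR decryption: S_i = E(K, T_i) where T_i is the counter for block i; P_i = C_i ⊕ S_i.
P[1]: T = 0x6, S = E(K, T) = 0x5; 0xB ⊕ 0x5 = 0xE.
P[2]: T = 0x7, S = E(K, T) = 0x6; 0x7 ⊕ 0x6 = 0x1.
P[3]: T = 0x8, S = E(K, T) = 0xB; 0x8 ⊕ 0xB = 0x3.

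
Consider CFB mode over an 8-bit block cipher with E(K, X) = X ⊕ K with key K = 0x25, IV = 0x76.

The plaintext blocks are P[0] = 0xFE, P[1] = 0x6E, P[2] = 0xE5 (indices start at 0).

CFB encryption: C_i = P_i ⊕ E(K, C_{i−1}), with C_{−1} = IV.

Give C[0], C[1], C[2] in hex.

C[0]: E(K, 0x76) = 0x53; 0xFE ⊕ 0x53 = 0xAD.
C[1]: E(K, 0xAD) = 0x88; 0x6E ⊕ 0x88 = 0xE6.
C[2]: E(K, 0xE6) = 0xC3; 0xE5 ⊕ 0xC3 = 0x26.

C[0] = 0xAD, C[1] = 0xE6, C[2] = 0x26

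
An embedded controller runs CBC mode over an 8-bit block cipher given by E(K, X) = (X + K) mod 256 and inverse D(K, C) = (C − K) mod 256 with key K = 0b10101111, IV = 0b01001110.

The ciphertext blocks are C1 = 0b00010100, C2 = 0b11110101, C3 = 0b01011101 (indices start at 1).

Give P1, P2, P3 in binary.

P1 = 0b00101011, P2 = 0b01010010, P3 = 0b01011011

CBC decryption: P_i = D(K, C_i) ⊕ C_{i−1}, with C_{0} = IV.
P1: D(K, 0b00010100) = 0b01100101; 0b01100101 ⊕ 0b01001110 = 0b00101011.
P2: D(K, 0b11110101) = 0b01000110; 0b01000110 ⊕ 0b00010100 = 0b01010010.
P3: D(K, 0b01011101) = 0b10101110; 0b10101110 ⊕ 0b11110101 = 0b01011011.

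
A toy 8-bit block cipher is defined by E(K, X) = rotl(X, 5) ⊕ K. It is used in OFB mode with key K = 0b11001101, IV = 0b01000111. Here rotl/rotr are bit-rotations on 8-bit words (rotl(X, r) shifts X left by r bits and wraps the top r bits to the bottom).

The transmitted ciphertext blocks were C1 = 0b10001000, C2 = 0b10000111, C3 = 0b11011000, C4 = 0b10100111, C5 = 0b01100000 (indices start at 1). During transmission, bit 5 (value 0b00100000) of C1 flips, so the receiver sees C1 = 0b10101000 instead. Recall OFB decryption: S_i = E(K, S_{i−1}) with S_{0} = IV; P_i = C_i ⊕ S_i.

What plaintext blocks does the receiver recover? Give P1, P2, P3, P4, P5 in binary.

P1 = 0b10001101, P2 = 0b11101110, P3 = 0b00111000, P4 = 0b01110110, P5 = 0b10010111

Only C1 changed, to 0b10101000. In OFB, a change in C_i flips the same bit in P_i only; the keystream is unaffected. Decrypting the received ciphertext:
P1: S = E(K, 0b01000111) = 0b00100101; 0b10101000 ⊕ 0b00100101 = 0b10001101.
P2: S = E(K, 0b00100101) = 0b01101001; 0b10000111 ⊕ 0b01101001 = 0b11101110.
P3: S = E(K, 0b01101001) = 0b11100000; 0b11011000 ⊕ 0b11100000 = 0b00111000.
P4: S = E(K, 0b11100000) = 0b11010001; 0b10100111 ⊕ 0b11010001 = 0b01110110.
P5: S = E(K, 0b11010001) = 0b11110111; 0b01100000 ⊕ 0b11110111 = 0b10010111.
Blocks that differ from the original plaintext: P1.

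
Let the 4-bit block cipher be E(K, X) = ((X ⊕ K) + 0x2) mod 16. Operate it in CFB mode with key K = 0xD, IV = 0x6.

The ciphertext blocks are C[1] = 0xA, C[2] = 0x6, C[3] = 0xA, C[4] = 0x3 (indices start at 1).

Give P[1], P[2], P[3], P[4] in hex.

CFB decryption: P_i = C_i ⊕ E(K, C_{i−1}), with C_{0} = IV.
P[1]: E(K, 0x6) = 0xD; 0xA ⊕ 0xD = 0x7.
P[2]: E(K, 0xA) = 0x9; 0x6 ⊕ 0x9 = 0xF.
P[3]: E(K, 0x6) = 0xD; 0xA ⊕ 0xD = 0x7.
P[4]: E(K, 0xA) = 0x9; 0x3 ⊕ 0x9 = 0xA.

P[1] = 0x7, P[2] = 0xF, P[3] = 0x7, P[4] = 0xA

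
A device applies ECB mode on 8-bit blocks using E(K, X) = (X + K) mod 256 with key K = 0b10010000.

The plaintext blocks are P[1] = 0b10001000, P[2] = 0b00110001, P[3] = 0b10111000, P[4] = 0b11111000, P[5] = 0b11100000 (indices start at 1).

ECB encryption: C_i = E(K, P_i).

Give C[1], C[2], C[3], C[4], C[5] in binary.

C[1]: E(K, 0b10001000) = 0b00011000.
C[2]: E(K, 0b00110001) = 0b11000001.
C[3]: E(K, 0b10111000) = 0b01001000.
C[4]: E(K, 0b11111000) = 0b10001000.
C[5]: E(K, 0b11100000) = 0b01110000.

C[1] = 0b00011000, C[2] = 0b11000001, C[3] = 0b01001000, C[4] = 0b10001000, C[5] = 0b01110000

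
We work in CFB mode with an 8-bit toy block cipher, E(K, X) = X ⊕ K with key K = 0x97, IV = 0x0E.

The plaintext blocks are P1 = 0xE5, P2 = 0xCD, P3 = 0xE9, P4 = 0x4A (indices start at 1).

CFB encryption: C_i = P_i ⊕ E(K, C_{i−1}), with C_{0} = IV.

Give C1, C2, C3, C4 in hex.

C1: E(K, 0x0E) = 0x99; 0xE5 ⊕ 0x99 = 0x7C.
C2: E(K, 0x7C) = 0xEB; 0xCD ⊕ 0xEB = 0x26.
C3: E(K, 0x26) = 0xB1; 0xE9 ⊕ 0xB1 = 0x58.
C4: E(K, 0x58) = 0xCF; 0x4A ⊕ 0xCF = 0x85.

C1 = 0x7C, C2 = 0x26, C3 = 0x58, C4 = 0x85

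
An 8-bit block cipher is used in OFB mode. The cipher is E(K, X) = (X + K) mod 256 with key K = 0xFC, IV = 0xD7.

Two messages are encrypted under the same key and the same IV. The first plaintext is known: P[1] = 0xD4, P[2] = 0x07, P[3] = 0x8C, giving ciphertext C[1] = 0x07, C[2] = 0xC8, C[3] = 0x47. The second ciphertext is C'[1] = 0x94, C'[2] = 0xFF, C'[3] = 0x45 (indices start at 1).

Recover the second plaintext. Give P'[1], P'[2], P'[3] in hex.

In OFB with a reused IV, both messages share the same keystream S_i, so C_i ⊕ C'_i = P_i ⊕ P'_i and thus P'_i = P_i ⊕ C_i ⊕ C'_i.
P'[1]: 0xD4 ⊕ 0x07 ⊕ 0x94 = 0x47.
P'[2]: 0x07 ⊕ 0xC8 ⊕ 0xFF = 0x30.
P'[3]: 0x8C ⊕ 0x47 ⊕ 0x45 = 0x8E.

P'[1] = 0x47, P'[2] = 0x30, P'[3] = 0x8E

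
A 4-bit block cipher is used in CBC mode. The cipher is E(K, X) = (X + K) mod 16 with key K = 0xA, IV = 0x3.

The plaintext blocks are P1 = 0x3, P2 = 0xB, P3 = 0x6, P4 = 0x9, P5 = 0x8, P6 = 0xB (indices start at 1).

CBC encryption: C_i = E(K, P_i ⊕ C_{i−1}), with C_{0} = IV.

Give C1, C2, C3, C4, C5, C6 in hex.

C1 = 0xA, C2 = 0xB, C3 = 0x7, C4 = 0x8, C5 = 0xA, C6 = 0xB

C1: P1 ⊕ 0x3 = 0x0; E(K, 0x0) = 0xA.
C2: P2 ⊕ 0xA = 0x1; E(K, 0x1) = 0xB.
C3: P3 ⊕ 0xB = 0xD; E(K, 0xD) = 0x7.
C4: P4 ⊕ 0x7 = 0xE; E(K, 0xE) = 0x8.
C5: P5 ⊕ 0x8 = 0x0; E(K, 0x0) = 0xA.
C6: P6 ⊕ 0xA = 0x1; E(K, 0x1) = 0xB.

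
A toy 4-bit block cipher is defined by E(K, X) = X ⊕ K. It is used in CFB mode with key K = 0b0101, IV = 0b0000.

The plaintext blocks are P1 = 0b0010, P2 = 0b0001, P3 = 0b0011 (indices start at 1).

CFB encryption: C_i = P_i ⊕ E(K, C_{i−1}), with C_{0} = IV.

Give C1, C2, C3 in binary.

C1: E(K, 0b0000) = 0b0101; 0b0010 ⊕ 0b0101 = 0b0111.
C2: E(K, 0b0111) = 0b0010; 0b0001 ⊕ 0b0010 = 0b0011.
C3: E(K, 0b0011) = 0b0110; 0b0011 ⊕ 0b0110 = 0b0101.

C1 = 0b0111, C2 = 0b0011, C3 = 0b0101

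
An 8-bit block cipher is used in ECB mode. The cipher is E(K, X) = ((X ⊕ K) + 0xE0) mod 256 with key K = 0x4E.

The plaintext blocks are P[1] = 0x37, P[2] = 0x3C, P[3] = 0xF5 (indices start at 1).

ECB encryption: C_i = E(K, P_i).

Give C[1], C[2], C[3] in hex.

C[1] = 0x59, C[2] = 0x52, C[3] = 0x9B

C[1]: E(K, 0x37) = 0x59.
C[2]: E(K, 0x3C) = 0x52.
C[3]: E(K, 0xF5) = 0x9B.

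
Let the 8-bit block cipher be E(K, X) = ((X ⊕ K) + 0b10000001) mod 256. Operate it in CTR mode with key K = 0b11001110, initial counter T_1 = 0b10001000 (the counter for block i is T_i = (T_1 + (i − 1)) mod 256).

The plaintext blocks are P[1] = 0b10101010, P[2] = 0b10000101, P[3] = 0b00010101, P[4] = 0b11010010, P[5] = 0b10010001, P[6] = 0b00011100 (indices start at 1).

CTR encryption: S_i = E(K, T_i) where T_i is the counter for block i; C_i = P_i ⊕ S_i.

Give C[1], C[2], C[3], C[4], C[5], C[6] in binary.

C[1]: T = 0b10001000, S = E(K, T) = 0b11000111; 0b10101010 ⊕ 0b11000111 = 0b01101101.
C[2]: T = 0b10001001, S = E(K, T) = 0b11001000; 0b10000101 ⊕ 0b11001000 = 0b01001101.
C[3]: T = 0b10001010, S = E(K, T) = 0b11000101; 0b00010101 ⊕ 0b11000101 = 0b11010000.
C[4]: T = 0b10001011, S = E(K, T) = 0b11000110; 0b11010010 ⊕ 0b11000110 = 0b00010100.
C[5]: T = 0b10001100, S = E(K, T) = 0b11000011; 0b10010001 ⊕ 0b11000011 = 0b01010010.
C[6]: T = 0b10001101, S = E(K, T) = 0b11000100; 0b00011100 ⊕ 0b11000100 = 0b11011000.

C[1] = 0b01101101, C[2] = 0b01001101, C[3] = 0b11010000, C[4] = 0b00010100, C[5] = 0b01010010, C[6] = 0b11011000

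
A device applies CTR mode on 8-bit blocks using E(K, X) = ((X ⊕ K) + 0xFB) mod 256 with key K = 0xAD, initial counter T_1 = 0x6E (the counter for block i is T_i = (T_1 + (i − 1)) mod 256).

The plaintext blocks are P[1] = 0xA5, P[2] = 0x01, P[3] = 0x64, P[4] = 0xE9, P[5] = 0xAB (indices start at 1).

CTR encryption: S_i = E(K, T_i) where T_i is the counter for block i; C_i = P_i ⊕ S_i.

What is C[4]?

C[4] = 0x3E

C[1]: T = 0x6E, S = E(K, T) = 0xBE; 0xA5 ⊕ 0xBE = 0x1B.
C[2]: T = 0x6F, S = E(K, T) = 0xBD; 0x01 ⊕ 0xBD = 0xBC.
C[3]: T = 0x70, S = E(K, T) = 0xD8; 0x64 ⊕ 0xD8 = 0xBC.
C[4]: T = 0x71, S = E(K, T) = 0xD7; 0xE9 ⊕ 0xD7 = 0x3E.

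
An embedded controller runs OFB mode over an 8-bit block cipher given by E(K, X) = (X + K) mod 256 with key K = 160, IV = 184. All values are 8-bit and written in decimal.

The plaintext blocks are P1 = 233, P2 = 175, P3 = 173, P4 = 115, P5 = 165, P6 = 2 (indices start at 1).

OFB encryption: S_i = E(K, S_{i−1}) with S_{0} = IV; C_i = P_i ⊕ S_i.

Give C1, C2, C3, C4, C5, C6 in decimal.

C1: S = E(K, 184) = 88; 233 ⊕ 88 = 177.
C2: S = E(K, 88) = 248; 175 ⊕ 248 = 87.
C3: S = E(K, 248) = 152; 173 ⊕ 152 = 53.
C4: S = E(K, 152) = 56; 115 ⊕ 56 = 75.
C5: S = E(K, 56) = 216; 165 ⊕ 216 = 125.
C6: S = E(K, 216) = 120; 2 ⊕ 120 = 122.

C1 = 177, C2 = 87, C3 = 53, C4 = 75, C5 = 125, C6 = 122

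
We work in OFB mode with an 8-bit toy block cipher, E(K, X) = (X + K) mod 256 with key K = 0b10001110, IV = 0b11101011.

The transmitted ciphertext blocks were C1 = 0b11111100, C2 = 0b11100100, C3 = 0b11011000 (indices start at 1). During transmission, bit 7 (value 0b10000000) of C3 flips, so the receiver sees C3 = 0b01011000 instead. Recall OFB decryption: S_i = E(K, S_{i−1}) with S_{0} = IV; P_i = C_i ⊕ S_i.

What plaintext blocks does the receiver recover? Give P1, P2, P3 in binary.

Only C3 changed, to 0b01011000. In OFB, a change in C_i flips the same bit in P_i only; the keystream is unaffected. Decrypting the received ciphertext:
P1: S = E(K, 0b11101011) = 0b01111001; 0b11111100 ⊕ 0b01111001 = 0b10000101.
P2: S = E(K, 0b01111001) = 0b00000111; 0b11100100 ⊕ 0b00000111 = 0b11100011.
P3: S = E(K, 0b00000111) = 0b10010101; 0b01011000 ⊕ 0b10010101 = 0b11001101.
Blocks that differ from the original plaintext: P3.

P1 = 0b10000101, P2 = 0b11100011, P3 = 0b11001101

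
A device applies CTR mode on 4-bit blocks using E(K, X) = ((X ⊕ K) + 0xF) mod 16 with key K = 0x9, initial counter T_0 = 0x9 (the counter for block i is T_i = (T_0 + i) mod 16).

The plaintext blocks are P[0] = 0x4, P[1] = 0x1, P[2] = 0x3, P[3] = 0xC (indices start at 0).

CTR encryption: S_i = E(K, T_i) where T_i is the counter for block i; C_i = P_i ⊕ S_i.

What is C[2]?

C[2] = 0x2

C[0]: T = 0x9, S = E(K, T) = 0xF; 0x4 ⊕ 0xF = 0xB.
C[1]: T = 0xA, S = E(K, T) = 0x2; 0x1 ⊕ 0x2 = 0x3.
C[2]: T = 0xB, S = E(K, T) = 0x1; 0x3 ⊕ 0x1 = 0x2.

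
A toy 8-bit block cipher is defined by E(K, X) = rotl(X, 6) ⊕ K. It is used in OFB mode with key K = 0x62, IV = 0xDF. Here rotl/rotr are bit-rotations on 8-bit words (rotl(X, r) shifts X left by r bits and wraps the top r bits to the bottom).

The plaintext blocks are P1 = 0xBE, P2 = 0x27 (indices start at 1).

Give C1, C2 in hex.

C1 = 0x2B, C2 = 0x20

OFB encryption: S_i = E(K, S_{i−1}) with S_{0} = IV; C_i = P_i ⊕ S_i.
C1: S = E(K, 0xDF) = 0x95; 0xBE ⊕ 0x95 = 0x2B.
C2: S = E(K, 0x95) = 0x07; 0x27 ⊕ 0x07 = 0x20.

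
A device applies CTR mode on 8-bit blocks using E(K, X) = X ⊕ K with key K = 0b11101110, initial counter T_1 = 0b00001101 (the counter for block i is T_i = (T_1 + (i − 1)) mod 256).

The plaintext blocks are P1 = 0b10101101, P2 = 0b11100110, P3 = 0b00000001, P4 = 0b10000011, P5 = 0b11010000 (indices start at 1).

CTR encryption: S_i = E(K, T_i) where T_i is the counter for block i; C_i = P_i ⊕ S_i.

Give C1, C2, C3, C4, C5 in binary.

C1: T = 0b00001101, S = E(K, T) = 0b11100011; 0b10101101 ⊕ 0b11100011 = 0b01001110.
C2: T = 0b00001110, S = E(K, T) = 0b11100000; 0b11100110 ⊕ 0b11100000 = 0b00000110.
C3: T = 0b00001111, S = E(K, T) = 0b11100001; 0b00000001 ⊕ 0b11100001 = 0b11100000.
C4: T = 0b00010000, S = E(K, T) = 0b11111110; 0b10000011 ⊕ 0b11111110 = 0b01111101.
C5: T = 0b00010001, S = E(K, T) = 0b11111111; 0b11010000 ⊕ 0b11111111 = 0b00101111.

C1 = 0b01001110, C2 = 0b00000110, C3 = 0b11100000, C4 = 0b01111101, C5 = 0b00101111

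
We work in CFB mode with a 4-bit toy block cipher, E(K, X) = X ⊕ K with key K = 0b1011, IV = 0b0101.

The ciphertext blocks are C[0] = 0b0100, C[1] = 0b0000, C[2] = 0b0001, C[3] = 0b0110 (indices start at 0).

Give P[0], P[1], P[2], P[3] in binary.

P[0] = 0b1010, P[1] = 0b1111, P[2] = 0b1010, P[3] = 0b1100

CFB decryption: P_i = C_i ⊕ E(K, C_{i−1}), with C_{−1} = IV.
P[0]: E(K, 0b0101) = 0b1110; 0b0100 ⊕ 0b1110 = 0b1010.
P[1]: E(K, 0b0100) = 0b1111; 0b0000 ⊕ 0b1111 = 0b1111.
P[2]: E(K, 0b0000) = 0b1011; 0b0001 ⊕ 0b1011 = 0b1010.
P[3]: E(K, 0b0001) = 0b1010; 0b0110 ⊕ 0b1010 = 0b1100.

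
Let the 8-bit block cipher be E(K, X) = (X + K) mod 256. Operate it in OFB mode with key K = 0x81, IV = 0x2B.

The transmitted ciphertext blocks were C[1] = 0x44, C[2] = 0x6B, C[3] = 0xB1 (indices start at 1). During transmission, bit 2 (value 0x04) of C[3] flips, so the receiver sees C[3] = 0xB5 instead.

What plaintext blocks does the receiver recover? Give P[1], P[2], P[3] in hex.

P[1] = 0xE8, P[2] = 0x46, P[3] = 0x1B

OFB decryption: S_i = E(K, S_{i−1}) with S_{0} = IV; P_i = C_i ⊕ S_i.
Only C[3] changed, to 0xB5. In OFB, a change in C_i flips the same bit in P_i only; the keystream is unaffected. Decrypting the received ciphertext:
P[1]: S = E(K, 0x2B) = 0xAC; 0x44 ⊕ 0xAC = 0xE8.
P[2]: S = E(K, 0xAC) = 0x2D; 0x6B ⊕ 0x2D = 0x46.
P[3]: S = E(K, 0x2D) = 0xAE; 0xB5 ⊕ 0xAE = 0x1B.
Blocks that differ from the original plaintext: P[3].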